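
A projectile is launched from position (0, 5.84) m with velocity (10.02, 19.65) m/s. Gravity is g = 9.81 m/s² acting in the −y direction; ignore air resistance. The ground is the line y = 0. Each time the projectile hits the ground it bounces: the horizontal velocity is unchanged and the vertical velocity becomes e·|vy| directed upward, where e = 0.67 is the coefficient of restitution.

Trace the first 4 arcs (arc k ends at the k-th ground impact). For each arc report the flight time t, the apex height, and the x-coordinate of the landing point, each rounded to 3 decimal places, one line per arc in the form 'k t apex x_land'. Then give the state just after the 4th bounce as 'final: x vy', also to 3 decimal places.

1 4.284 25.520 42.926
2 3.057 11.456 73.552
3 2.048 5.143 94.072
4 1.372 2.309 107.820
final: 107.820 4.509

Arc 1: start y=5.840, vy=19.650 → t=4.284, apex=25.520, x_land=42.926, impact vy=-22.376
  bounce: vy ← 0.67·22.376 = 14.992
Arc 2: start y=0.000, vy=14.992 → t=3.057, apex=11.456, x_land=73.552, impact vy=-14.992
  bounce: vy ← 0.67·14.992 = 10.045
Arc 3: start y=0.000, vy=10.045 → t=2.048, apex=5.143, x_land=94.072, impact vy=-10.045
  bounce: vy ← 0.67·10.045 = 6.730
Arc 4: start y=0.000, vy=6.730 → t=1.372, apex=2.309, x_land=107.820, impact vy=-6.730
  bounce: vy ← 0.67·6.730 = 4.509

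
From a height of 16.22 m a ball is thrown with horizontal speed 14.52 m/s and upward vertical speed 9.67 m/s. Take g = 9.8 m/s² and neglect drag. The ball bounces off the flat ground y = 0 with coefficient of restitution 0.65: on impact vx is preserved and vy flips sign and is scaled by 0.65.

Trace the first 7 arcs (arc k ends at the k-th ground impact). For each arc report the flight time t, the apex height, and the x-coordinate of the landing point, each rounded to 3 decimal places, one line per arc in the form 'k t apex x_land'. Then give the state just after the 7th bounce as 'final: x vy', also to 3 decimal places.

Arc 1: start y=16.220, vy=9.670 → t=3.056, apex=20.991, x_land=44.380, impact vy=-20.284
  bounce: vy ← 0.65·20.284 = 13.184
Arc 2: start y=0.000, vy=13.184 → t=2.691, apex=8.869, x_land=83.449, impact vy=-13.184
  bounce: vy ← 0.65·13.184 = 8.570
Arc 3: start y=0.000, vy=8.570 → t=1.749, apex=3.747, x_land=108.843, impact vy=-8.570
  bounce: vy ← 0.65·8.570 = 5.570
Arc 4: start y=0.000, vy=5.570 → t=1.137, apex=1.583, x_land=125.350, impact vy=-5.570
  bounce: vy ← 0.65·5.570 = 3.621
Arc 5: start y=0.000, vy=3.621 → t=0.739, apex=0.669, x_land=136.079, impact vy=-3.621
  bounce: vy ← 0.65·3.621 = 2.353
Arc 6: start y=0.000, vy=2.353 → t=0.480, apex=0.283, x_land=143.053, impact vy=-2.353
  bounce: vy ← 0.65·2.353 = 1.530
Arc 7: start y=0.000, vy=1.530 → t=0.312, apex=0.119, x_land=147.586, impact vy=-1.530
  bounce: vy ← 0.65·1.530 = 0.994

1 3.056 20.991 44.380
2 2.691 8.869 83.449
3 1.749 3.747 108.843
4 1.137 1.583 125.350
5 0.739 0.669 136.079
6 0.480 0.283 143.053
7 0.312 0.119 147.586
final: 147.586 0.994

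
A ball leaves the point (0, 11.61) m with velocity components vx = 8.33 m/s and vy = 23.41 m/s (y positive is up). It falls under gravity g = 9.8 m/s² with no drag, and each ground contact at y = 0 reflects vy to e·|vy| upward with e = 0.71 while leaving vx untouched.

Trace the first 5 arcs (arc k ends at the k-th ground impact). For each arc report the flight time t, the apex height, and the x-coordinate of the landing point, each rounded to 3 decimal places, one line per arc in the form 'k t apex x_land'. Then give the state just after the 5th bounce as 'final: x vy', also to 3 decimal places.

1 5.231 39.571 43.570
2 4.035 19.948 77.185
3 2.865 10.056 101.051
4 2.034 5.069 117.995
5 1.444 2.555 130.026
final: 130.026 5.025

Arc 1: start y=11.610, vy=23.410 → t=5.231, apex=39.571, x_land=43.570, impact vy=-27.849
  bounce: vy ← 0.71·27.849 = 19.773
Arc 2: start y=0.000, vy=19.773 → t=4.035, apex=19.948, x_land=77.185, impact vy=-19.773
  bounce: vy ← 0.71·19.773 = 14.039
Arc 3: start y=0.000, vy=14.039 → t=2.865, apex=10.056, x_land=101.051, impact vy=-14.039
  bounce: vy ← 0.71·14.039 = 9.968
Arc 4: start y=0.000, vy=9.968 → t=2.034, apex=5.069, x_land=117.995, impact vy=-9.968
  bounce: vy ← 0.71·9.968 = 7.077
Arc 5: start y=0.000, vy=7.077 → t=1.444, apex=2.555, x_land=130.026, impact vy=-7.077
  bounce: vy ← 0.71·7.077 = 5.025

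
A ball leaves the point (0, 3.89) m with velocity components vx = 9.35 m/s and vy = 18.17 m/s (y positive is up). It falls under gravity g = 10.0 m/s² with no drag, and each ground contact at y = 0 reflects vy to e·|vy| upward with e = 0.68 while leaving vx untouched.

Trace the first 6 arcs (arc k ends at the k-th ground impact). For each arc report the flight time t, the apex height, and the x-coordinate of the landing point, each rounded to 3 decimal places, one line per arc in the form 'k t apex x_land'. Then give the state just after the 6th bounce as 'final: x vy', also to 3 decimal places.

1 3.837 20.397 35.874
2 2.747 9.432 61.557
3 1.868 4.361 79.022
4 1.270 2.017 90.898
5 0.864 0.932 98.974
6 0.587 0.431 104.465
final: 104.465 1.997

Arc 1: start y=3.890, vy=18.170 → t=3.837, apex=20.397, x_land=35.874, impact vy=-20.198
  bounce: vy ← 0.68·20.198 = 13.734
Arc 2: start y=0.000, vy=13.734 → t=2.747, apex=9.432, x_land=61.557, impact vy=-13.734
  bounce: vy ← 0.68·13.734 = 9.339
Arc 3: start y=0.000, vy=9.339 → t=1.868, apex=4.361, x_land=79.022, impact vy=-9.339
  bounce: vy ← 0.68·9.339 = 6.351
Arc 4: start y=0.000, vy=6.351 → t=1.270, apex=2.017, x_land=90.898, impact vy=-6.351
  bounce: vy ← 0.68·6.351 = 4.319
Arc 5: start y=0.000, vy=4.319 → t=0.864, apex=0.932, x_land=98.974, impact vy=-4.319
  bounce: vy ← 0.68·4.319 = 2.937
Arc 6: start y=0.000, vy=2.937 → t=0.587, apex=0.431, x_land=104.465, impact vy=-2.937
  bounce: vy ← 0.68·2.937 = 1.997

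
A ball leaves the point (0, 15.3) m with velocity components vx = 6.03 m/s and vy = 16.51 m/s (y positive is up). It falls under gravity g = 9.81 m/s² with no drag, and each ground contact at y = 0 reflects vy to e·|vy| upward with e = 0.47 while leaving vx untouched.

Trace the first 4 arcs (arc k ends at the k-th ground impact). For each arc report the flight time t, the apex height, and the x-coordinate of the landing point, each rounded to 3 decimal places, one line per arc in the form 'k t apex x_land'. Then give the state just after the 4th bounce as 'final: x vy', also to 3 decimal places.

1 4.123 29.193 24.859
2 2.293 6.449 38.687
3 1.078 1.425 45.187
4 0.507 0.315 48.241
final: 48.241 1.168

Arc 1: start y=15.300, vy=16.510 → t=4.123, apex=29.193, x_land=24.859, impact vy=-23.933
  bounce: vy ← 0.47·23.933 = 11.248
Arc 2: start y=0.000, vy=11.248 → t=2.293, apex=6.449, x_land=38.687, impact vy=-11.248
  bounce: vy ← 0.47·11.248 = 5.287
Arc 3: start y=0.000, vy=5.287 → t=1.078, apex=1.425, x_land=45.187, impact vy=-5.287
  bounce: vy ← 0.47·5.287 = 2.485
Arc 4: start y=0.000, vy=2.485 → t=0.507, apex=0.315, x_land=48.241, impact vy=-2.485
  bounce: vy ← 0.47·2.485 = 1.168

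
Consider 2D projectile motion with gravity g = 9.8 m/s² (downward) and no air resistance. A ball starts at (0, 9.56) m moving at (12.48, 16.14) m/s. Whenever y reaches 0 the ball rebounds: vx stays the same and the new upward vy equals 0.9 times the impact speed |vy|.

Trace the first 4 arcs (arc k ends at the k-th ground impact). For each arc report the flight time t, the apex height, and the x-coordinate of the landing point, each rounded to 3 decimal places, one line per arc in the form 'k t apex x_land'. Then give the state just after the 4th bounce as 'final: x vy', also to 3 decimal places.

1 3.806 22.851 47.504
2 3.887 18.509 96.015
3 3.498 14.992 139.675
4 3.149 12.144 178.969
final: 178.969 13.885

Arc 1: start y=9.560, vy=16.140 → t=3.806, apex=22.851, x_land=47.504, impact vy=-21.163
  bounce: vy ← 0.9·21.163 = 19.047
Arc 2: start y=0.000, vy=19.047 → t=3.887, apex=18.509, x_land=96.015, impact vy=-19.047
  bounce: vy ← 0.9·19.047 = 17.142
Arc 3: start y=0.000, vy=17.142 → t=3.498, apex=14.992, x_land=139.675, impact vy=-17.142
  bounce: vy ← 0.9·17.142 = 15.428
Arc 4: start y=0.000, vy=15.428 → t=3.149, apex=12.144, x_land=178.969, impact vy=-15.428
  bounce: vy ← 0.9·15.428 = 13.885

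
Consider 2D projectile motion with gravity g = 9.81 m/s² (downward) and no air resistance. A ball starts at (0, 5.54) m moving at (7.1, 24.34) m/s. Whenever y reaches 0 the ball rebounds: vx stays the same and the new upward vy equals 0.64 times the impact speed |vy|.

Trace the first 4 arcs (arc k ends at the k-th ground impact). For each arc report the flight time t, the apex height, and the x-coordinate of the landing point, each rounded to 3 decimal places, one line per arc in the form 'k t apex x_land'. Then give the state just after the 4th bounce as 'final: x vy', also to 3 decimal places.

1 5.180 35.735 36.780
2 3.455 14.637 61.310
3 2.211 5.995 77.010
4 1.415 2.456 87.057
final: 87.057 4.442

Arc 1: start y=5.540, vy=24.340 → t=5.180, apex=35.735, x_land=36.780, impact vy=-26.479
  bounce: vy ← 0.64·26.479 = 16.946
Arc 2: start y=0.000, vy=16.946 → t=3.455, apex=14.637, x_land=61.310, impact vy=-16.946
  bounce: vy ← 0.64·16.946 = 10.846
Arc 3: start y=0.000, vy=10.846 → t=2.211, apex=5.995, x_land=77.010, impact vy=-10.846
  bounce: vy ← 0.64·10.846 = 6.941
Arc 4: start y=0.000, vy=6.941 → t=1.415, apex=2.456, x_land=87.057, impact vy=-6.941
  bounce: vy ← 0.64·6.941 = 4.442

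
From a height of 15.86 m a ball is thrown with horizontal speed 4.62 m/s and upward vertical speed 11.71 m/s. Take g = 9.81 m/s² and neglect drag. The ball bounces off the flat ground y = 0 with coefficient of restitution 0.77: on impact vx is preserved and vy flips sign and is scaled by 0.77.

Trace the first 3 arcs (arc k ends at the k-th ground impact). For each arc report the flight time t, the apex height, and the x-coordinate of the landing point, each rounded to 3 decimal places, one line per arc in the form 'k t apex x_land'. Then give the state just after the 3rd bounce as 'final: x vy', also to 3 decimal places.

Arc 1: start y=15.860, vy=11.710 → t=3.352, apex=22.849, x_land=15.486, impact vy=-21.173
  bounce: vy ← 0.77·21.173 = 16.303
Arc 2: start y=0.000, vy=16.303 → t=3.324, apex=13.547, x_land=30.842, impact vy=-16.303
  bounce: vy ← 0.77·16.303 = 12.553
Arc 3: start y=0.000, vy=12.553 → t=2.559, apex=8.032, x_land=42.666, impact vy=-12.553
  bounce: vy ← 0.77·12.553 = 9.666

1 3.352 22.849 15.486
2 3.324 13.547 30.842
3 2.559 8.032 42.666
final: 42.666 9.666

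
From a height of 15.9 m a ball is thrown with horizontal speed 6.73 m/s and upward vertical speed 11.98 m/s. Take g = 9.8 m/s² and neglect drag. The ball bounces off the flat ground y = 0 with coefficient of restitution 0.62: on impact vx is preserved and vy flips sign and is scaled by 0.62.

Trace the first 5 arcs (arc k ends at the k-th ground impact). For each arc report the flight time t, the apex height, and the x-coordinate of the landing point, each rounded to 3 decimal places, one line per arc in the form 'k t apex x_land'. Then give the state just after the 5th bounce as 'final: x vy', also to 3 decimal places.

Arc 1: start y=15.900, vy=11.980 → t=3.399, apex=23.222, x_land=22.878, impact vy=-21.334
  bounce: vy ← 0.62·21.334 = 13.227
Arc 2: start y=0.000, vy=13.227 → t=2.699, apex=8.927, x_land=41.046, impact vy=-13.227
  bounce: vy ← 0.62·13.227 = 8.201
Arc 3: start y=0.000, vy=8.201 → t=1.674, apex=3.431, x_land=52.309, impact vy=-8.201
  bounce: vy ← 0.62·8.201 = 5.085
Arc 4: start y=0.000, vy=5.085 → t=1.038, apex=1.319, x_land=59.293, impact vy=-5.085
  bounce: vy ← 0.62·5.085 = 3.152
Arc 5: start y=0.000, vy=3.152 → t=0.643, apex=0.507, x_land=63.623, impact vy=-3.152
  bounce: vy ← 0.62·3.152 = 1.955

1 3.399 23.222 22.878
2 2.699 8.927 41.046
3 1.674 3.431 52.309
4 1.038 1.319 59.293
5 0.643 0.507 63.623
final: 63.623 1.955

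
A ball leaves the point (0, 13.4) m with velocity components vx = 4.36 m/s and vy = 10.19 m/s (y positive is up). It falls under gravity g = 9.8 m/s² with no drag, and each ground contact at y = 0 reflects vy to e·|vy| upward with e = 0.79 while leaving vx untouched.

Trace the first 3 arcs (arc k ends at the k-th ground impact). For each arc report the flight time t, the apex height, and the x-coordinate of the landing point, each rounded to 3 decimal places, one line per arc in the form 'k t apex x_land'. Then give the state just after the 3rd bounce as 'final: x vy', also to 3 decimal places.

1 2.993 18.698 13.050
2 3.086 11.669 26.507
3 2.438 7.283 37.138
final: 37.138 9.439

Arc 1: start y=13.400, vy=10.190 → t=2.993, apex=18.698, x_land=13.050, impact vy=-19.144
  bounce: vy ← 0.79·19.144 = 15.123
Arc 2: start y=0.000, vy=15.123 → t=3.086, apex=11.669, x_land=26.507, impact vy=-15.123
  bounce: vy ← 0.79·15.123 = 11.947
Arc 3: start y=0.000, vy=11.947 → t=2.438, apex=7.283, x_land=37.138, impact vy=-11.947
  bounce: vy ← 0.79·11.947 = 9.439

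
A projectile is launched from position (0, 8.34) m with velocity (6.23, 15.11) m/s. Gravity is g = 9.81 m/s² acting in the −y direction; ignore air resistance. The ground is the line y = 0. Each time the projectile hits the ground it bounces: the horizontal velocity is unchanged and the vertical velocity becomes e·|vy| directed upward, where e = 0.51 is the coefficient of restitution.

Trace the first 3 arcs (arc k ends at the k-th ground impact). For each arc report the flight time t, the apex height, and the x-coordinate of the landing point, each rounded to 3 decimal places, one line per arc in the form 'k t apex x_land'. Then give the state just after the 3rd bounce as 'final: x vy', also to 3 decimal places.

Arc 1: start y=8.340, vy=15.110 → t=3.558, apex=19.977, x_land=22.169, impact vy=-19.798
  bounce: vy ← 0.51·19.798 = 10.097
Arc 2: start y=0.000, vy=10.097 → t=2.058, apex=5.196, x_land=34.993, impact vy=-10.097
  bounce: vy ← 0.51·10.097 = 5.149
Arc 3: start y=0.000, vy=5.149 → t=1.050, apex=1.351, x_land=41.533, impact vy=-5.149
  bounce: vy ← 0.51·5.149 = 2.626

1 3.558 19.977 22.169
2 2.058 5.196 34.993
3 1.050 1.351 41.533
final: 41.533 2.626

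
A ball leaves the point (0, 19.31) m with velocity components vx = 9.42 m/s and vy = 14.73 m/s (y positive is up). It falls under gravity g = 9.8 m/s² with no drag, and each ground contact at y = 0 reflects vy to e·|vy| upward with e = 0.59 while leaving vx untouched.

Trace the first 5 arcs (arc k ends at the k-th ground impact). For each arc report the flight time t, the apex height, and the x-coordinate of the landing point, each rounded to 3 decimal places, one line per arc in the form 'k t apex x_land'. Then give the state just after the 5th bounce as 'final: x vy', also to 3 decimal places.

Arc 1: start y=19.310, vy=14.730 → t=3.993, apex=30.380, x_land=37.614, impact vy=-24.402
  bounce: vy ← 0.59·24.402 = 14.397
Arc 2: start y=0.000, vy=14.397 → t=2.938, apex=10.575, x_land=65.292, impact vy=-14.397
  bounce: vy ← 0.59·14.397 = 8.494
Arc 3: start y=0.000, vy=8.494 → t=1.734, apex=3.681, x_land=81.622, impact vy=-8.494
  bounce: vy ← 0.59·8.494 = 5.012
Arc 4: start y=0.000, vy=5.012 → t=1.023, apex=1.281, x_land=91.257, impact vy=-5.012
  bounce: vy ← 0.59·5.012 = 2.957
Arc 5: start y=0.000, vy=2.957 → t=0.603, apex=0.446, x_land=96.941, impact vy=-2.957
  bounce: vy ← 0.59·2.957 = 1.745

1 3.993 30.380 37.614
2 2.938 10.575 65.292
3 1.734 3.681 81.622
4 1.023 1.281 91.257
5 0.603 0.446 96.941
final: 96.941 1.745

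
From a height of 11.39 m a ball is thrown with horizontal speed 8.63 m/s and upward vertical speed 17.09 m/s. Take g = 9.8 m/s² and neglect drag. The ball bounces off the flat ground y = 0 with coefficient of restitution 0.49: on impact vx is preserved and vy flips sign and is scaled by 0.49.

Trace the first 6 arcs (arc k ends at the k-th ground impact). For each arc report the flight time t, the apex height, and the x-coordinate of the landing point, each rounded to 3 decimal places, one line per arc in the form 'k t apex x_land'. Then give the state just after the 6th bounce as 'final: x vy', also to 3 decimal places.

Arc 1: start y=11.390, vy=17.090 → t=4.060, apex=26.291, x_land=35.040, impact vy=-22.700
  bounce: vy ← 0.49·22.700 = 11.123
Arc 2: start y=0.000, vy=11.123 → t=2.270, apex=6.313, x_land=54.631, impact vy=-11.123
  bounce: vy ← 0.49·11.123 = 5.450
Arc 3: start y=0.000, vy=5.450 → t=1.112, apex=1.516, x_land=64.230, impact vy=-5.450
  bounce: vy ← 0.49·5.450 = 2.671
Arc 4: start y=0.000, vy=2.671 → t=0.545, apex=0.364, x_land=68.934, impact vy=-2.671
  bounce: vy ← 0.49·2.671 = 1.309
Arc 5: start y=0.000, vy=1.309 → t=0.267, apex=0.087, x_land=71.238, impact vy=-1.309
  bounce: vy ← 0.49·1.309 = 0.641
Arc 6: start y=0.000, vy=0.641 → t=0.131, apex=0.021, x_land=72.368, impact vy=-0.641
  bounce: vy ← 0.49·0.641 = 0.314

1 4.060 26.291 35.040
2 2.270 6.313 54.631
3 1.112 1.516 64.230
4 0.545 0.364 68.934
5 0.267 0.087 71.238
6 0.131 0.021 72.368
final: 72.368 0.314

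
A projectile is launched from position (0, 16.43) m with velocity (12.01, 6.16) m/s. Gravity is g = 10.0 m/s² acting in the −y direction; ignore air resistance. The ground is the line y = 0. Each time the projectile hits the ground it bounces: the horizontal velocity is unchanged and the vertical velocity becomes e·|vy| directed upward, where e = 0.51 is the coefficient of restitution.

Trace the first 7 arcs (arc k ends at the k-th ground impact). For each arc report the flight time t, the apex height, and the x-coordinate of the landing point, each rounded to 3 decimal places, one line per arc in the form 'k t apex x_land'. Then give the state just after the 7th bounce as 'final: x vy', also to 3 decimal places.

1 2.531 18.327 30.392
2 1.953 4.767 53.845
3 0.996 1.240 65.807
4 0.508 0.322 71.907
5 0.259 0.084 75.018
6 0.132 0.022 76.605
7 0.067 0.006 77.414
final: 77.414 0.172

Arc 1: start y=16.430, vy=6.160 → t=2.531, apex=18.327, x_land=30.392, impact vy=-19.145
  bounce: vy ← 0.51·19.145 = 9.764
Arc 2: start y=0.000, vy=9.764 → t=1.953, apex=4.767, x_land=53.845, impact vy=-9.764
  bounce: vy ← 0.51·9.764 = 4.980
Arc 3: start y=0.000, vy=4.980 → t=0.996, apex=1.240, x_land=65.807, impact vy=-4.980
  bounce: vy ← 0.51·4.980 = 2.540
Arc 4: start y=0.000, vy=2.540 → t=0.508, apex=0.322, x_land=71.907, impact vy=-2.540
  bounce: vy ← 0.51·2.540 = 1.295
Arc 5: start y=0.000, vy=1.295 → t=0.259, apex=0.084, x_land=75.018, impact vy=-1.295
  bounce: vy ← 0.51·1.295 = 0.661
Arc 6: start y=0.000, vy=0.661 → t=0.132, apex=0.022, x_land=76.605, impact vy=-0.661
  bounce: vy ← 0.51·0.661 = 0.337
Arc 7: start y=0.000, vy=0.337 → t=0.067, apex=0.006, x_land=77.414, impact vy=-0.337
  bounce: vy ← 0.51·0.337 = 0.172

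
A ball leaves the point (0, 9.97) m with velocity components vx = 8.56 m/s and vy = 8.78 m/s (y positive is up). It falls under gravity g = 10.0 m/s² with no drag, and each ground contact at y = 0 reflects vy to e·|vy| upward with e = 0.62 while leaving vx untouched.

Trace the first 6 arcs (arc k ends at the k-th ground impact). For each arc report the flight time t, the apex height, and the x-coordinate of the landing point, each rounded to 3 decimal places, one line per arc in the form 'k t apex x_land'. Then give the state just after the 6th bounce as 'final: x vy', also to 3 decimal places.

1 2.541 13.824 21.749
2 2.062 5.314 39.399
3 1.278 2.043 50.341
4 0.793 0.785 57.126
5 0.491 0.302 61.332
6 0.305 0.116 63.940
final: 63.940 0.944

Arc 1: start y=9.970, vy=8.780 → t=2.541, apex=13.824, x_land=21.749, impact vy=-16.628
  bounce: vy ← 0.62·16.628 = 10.309
Arc 2: start y=0.000, vy=10.309 → t=2.062, apex=5.314, x_land=39.399, impact vy=-10.309
  bounce: vy ← 0.62·10.309 = 6.392
Arc 3: start y=0.000, vy=6.392 → t=1.278, apex=2.043, x_land=50.341, impact vy=-6.392
  bounce: vy ← 0.62·6.392 = 3.963
Arc 4: start y=0.000, vy=3.963 → t=0.793, apex=0.785, x_land=57.126, impact vy=-3.963
  bounce: vy ← 0.62·3.963 = 2.457
Arc 5: start y=0.000, vy=2.457 → t=0.491, apex=0.302, x_land=61.332, impact vy=-2.457
  bounce: vy ← 0.62·2.457 = 1.523
Arc 6: start y=0.000, vy=1.523 → t=0.305, apex=0.116, x_land=63.940, impact vy=-1.523
  bounce: vy ← 0.62·1.523 = 0.944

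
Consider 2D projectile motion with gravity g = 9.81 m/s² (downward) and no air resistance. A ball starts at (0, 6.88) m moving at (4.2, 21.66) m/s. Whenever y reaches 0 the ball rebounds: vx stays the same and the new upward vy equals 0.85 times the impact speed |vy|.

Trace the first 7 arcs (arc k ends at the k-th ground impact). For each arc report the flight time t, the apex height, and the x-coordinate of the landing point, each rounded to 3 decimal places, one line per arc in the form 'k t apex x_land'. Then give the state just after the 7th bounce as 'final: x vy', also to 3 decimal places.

1 4.713 30.792 19.797
2 4.259 22.247 37.686
3 3.620 16.074 52.892
4 3.077 11.613 65.817
5 2.616 8.391 76.804
6 2.223 6.062 86.142
7 1.890 4.380 94.080
final: 94.080 7.880

Arc 1: start y=6.880, vy=21.660 → t=4.713, apex=30.792, x_land=19.797, impact vy=-24.579
  bounce: vy ← 0.85·24.579 = 20.892
Arc 2: start y=0.000, vy=20.892 → t=4.259, apex=22.247, x_land=37.686, impact vy=-20.892
  bounce: vy ← 0.85·20.892 = 17.759
Arc 3: start y=0.000, vy=17.759 → t=3.620, apex=16.074, x_land=52.892, impact vy=-17.759
  bounce: vy ← 0.85·17.759 = 15.095
Arc 4: start y=0.000, vy=15.095 → t=3.077, apex=11.613, x_land=65.817, impact vy=-15.095
  bounce: vy ← 0.85·15.095 = 12.831
Arc 5: start y=0.000, vy=12.831 → t=2.616, apex=8.391, x_land=76.804, impact vy=-12.831
  bounce: vy ← 0.85·12.831 = 10.906
Arc 6: start y=0.000, vy=10.906 → t=2.223, apex=6.062, x_land=86.142, impact vy=-10.906
  bounce: vy ← 0.85·10.906 = 9.270
Arc 7: start y=0.000, vy=9.270 → t=1.890, apex=4.380, x_land=94.080, impact vy=-9.270
  bounce: vy ← 0.85·9.270 = 7.880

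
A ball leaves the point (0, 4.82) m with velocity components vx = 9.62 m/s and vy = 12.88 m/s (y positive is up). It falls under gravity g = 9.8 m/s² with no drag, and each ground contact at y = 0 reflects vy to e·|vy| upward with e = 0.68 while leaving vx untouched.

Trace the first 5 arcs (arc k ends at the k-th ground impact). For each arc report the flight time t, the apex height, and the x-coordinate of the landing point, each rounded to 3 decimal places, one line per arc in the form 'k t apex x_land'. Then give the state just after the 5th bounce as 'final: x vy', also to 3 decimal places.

1 2.961 13.284 28.483
2 2.239 6.143 50.025
3 1.523 2.840 64.673
4 1.035 1.313 74.634
5 0.704 0.607 81.407
final: 81.407 2.346

Arc 1: start y=4.820, vy=12.880 → t=2.961, apex=13.284, x_land=28.483, impact vy=-16.136
  bounce: vy ← 0.68·16.136 = 10.972
Arc 2: start y=0.000, vy=10.972 → t=2.239, apex=6.143, x_land=50.025, impact vy=-10.972
  bounce: vy ← 0.68·10.972 = 7.461
Arc 3: start y=0.000, vy=7.461 → t=1.523, apex=2.840, x_land=64.673, impact vy=-7.461
  bounce: vy ← 0.68·7.461 = 5.074
Arc 4: start y=0.000, vy=5.074 → t=1.035, apex=1.313, x_land=74.634, impact vy=-5.074
  bounce: vy ← 0.68·5.074 = 3.450
Arc 5: start y=0.000, vy=3.450 → t=0.704, apex=0.607, x_land=81.407, impact vy=-3.450
  bounce: vy ← 0.68·3.450 = 2.346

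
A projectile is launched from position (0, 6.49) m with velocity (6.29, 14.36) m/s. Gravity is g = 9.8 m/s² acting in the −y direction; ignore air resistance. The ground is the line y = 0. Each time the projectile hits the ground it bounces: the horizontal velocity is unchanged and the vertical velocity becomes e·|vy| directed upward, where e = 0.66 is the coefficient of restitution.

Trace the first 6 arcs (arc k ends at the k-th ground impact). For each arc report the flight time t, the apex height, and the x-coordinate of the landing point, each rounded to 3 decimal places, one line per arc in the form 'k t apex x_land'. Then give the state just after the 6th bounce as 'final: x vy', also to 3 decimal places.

Arc 1: start y=6.490, vy=14.360 → t=3.329, apex=17.011, x_land=20.936, impact vy=-18.260
  bounce: vy ← 0.66·18.260 = 12.051
Arc 2: start y=0.000, vy=12.051 → t=2.459, apex=7.410, x_land=36.406, impact vy=-12.051
  bounce: vy ← 0.66·12.051 = 7.954
Arc 3: start y=0.000, vy=7.954 → t=1.623, apex=3.228, x_land=46.617, impact vy=-7.954
  bounce: vy ← 0.66·7.954 = 5.250
Arc 4: start y=0.000, vy=5.250 → t=1.071, apex=1.406, x_land=53.355, impact vy=-5.250
  bounce: vy ← 0.66·5.250 = 3.465
Arc 5: start y=0.000, vy=3.465 → t=0.707, apex=0.612, x_land=57.803, impact vy=-3.465
  bounce: vy ← 0.66·3.465 = 2.287
Arc 6: start y=0.000, vy=2.287 → t=0.467, apex=0.267, x_land=60.738, impact vy=-2.287
  bounce: vy ← 0.66·2.287 = 1.509

1 3.329 17.011 20.936
2 2.459 7.410 36.406
3 1.623 3.228 46.617
4 1.071 1.406 53.355
5 0.707 0.612 57.803
6 0.467 0.267 60.738
final: 60.738 1.509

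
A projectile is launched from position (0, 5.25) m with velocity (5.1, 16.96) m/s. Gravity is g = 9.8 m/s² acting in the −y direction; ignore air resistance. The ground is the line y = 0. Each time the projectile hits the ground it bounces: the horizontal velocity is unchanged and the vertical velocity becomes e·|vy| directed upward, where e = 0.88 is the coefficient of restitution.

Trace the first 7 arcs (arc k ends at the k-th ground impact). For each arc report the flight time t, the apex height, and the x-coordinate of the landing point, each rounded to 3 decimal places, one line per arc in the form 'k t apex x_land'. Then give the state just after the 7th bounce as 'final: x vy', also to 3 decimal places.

1 3.747 19.926 19.110
2 3.549 15.430 37.211
3 3.123 11.949 53.139
4 2.748 9.254 67.156
5 2.419 7.166 79.491
6 2.128 5.549 90.346
7 1.873 4.297 99.898
final: 99.898 8.076

Arc 1: start y=5.250, vy=16.960 → t=3.747, apex=19.926, x_land=19.110, impact vy=-19.762
  bounce: vy ← 0.88·19.762 = 17.391
Arc 2: start y=0.000, vy=17.391 → t=3.549, apex=15.430, x_land=37.211, impact vy=-17.391
  bounce: vy ← 0.88·17.391 = 15.304
Arc 3: start y=0.000, vy=15.304 → t=3.123, apex=11.949, x_land=53.139, impact vy=-15.304
  bounce: vy ← 0.88·15.304 = 13.467
Arc 4: start y=0.000, vy=13.467 → t=2.748, apex=9.254, x_land=67.156, impact vy=-13.467
  bounce: vy ← 0.88·13.467 = 11.851
Arc 5: start y=0.000, vy=11.851 → t=2.419, apex=7.166, x_land=79.491, impact vy=-11.851
  bounce: vy ← 0.88·11.851 = 10.429
Arc 6: start y=0.000, vy=10.429 → t=2.128, apex=5.549, x_land=90.346, impact vy=-10.429
  bounce: vy ← 0.88·10.429 = 9.178
Arc 7: start y=0.000, vy=9.178 → t=1.873, apex=4.297, x_land=99.898, impact vy=-9.178
  bounce: vy ← 0.88·9.178 = 8.076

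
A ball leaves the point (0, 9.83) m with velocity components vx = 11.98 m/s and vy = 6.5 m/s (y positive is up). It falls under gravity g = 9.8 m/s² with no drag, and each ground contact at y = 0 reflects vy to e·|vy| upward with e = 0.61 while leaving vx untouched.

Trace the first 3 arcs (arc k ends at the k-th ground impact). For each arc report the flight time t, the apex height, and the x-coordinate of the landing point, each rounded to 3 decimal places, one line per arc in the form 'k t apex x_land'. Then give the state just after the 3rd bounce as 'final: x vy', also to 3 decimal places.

Arc 1: start y=9.830, vy=6.500 → t=2.227, apex=11.986, x_land=26.682, impact vy=-15.327
  bounce: vy ← 0.61·15.327 = 9.349
Arc 2: start y=0.000, vy=9.349 → t=1.908, apex=4.460, x_land=49.541, impact vy=-9.349
  bounce: vy ← 0.61·9.349 = 5.703
Arc 3: start y=0.000, vy=5.703 → t=1.164, apex=1.660, x_land=63.485, impact vy=-5.703
  bounce: vy ← 0.61·5.703 = 3.479

1 2.227 11.986 26.682
2 1.908 4.460 49.541
3 1.164 1.660 63.485
final: 63.485 3.479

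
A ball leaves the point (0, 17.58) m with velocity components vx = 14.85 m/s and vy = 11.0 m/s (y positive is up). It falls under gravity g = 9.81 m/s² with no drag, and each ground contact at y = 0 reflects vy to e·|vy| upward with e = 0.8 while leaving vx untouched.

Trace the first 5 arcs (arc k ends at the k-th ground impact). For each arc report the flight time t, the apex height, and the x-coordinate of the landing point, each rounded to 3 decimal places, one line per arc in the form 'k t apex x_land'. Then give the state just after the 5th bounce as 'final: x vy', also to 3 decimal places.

Arc 1: start y=17.580, vy=11.000 → t=3.322, apex=23.747, x_land=49.326, impact vy=-21.585
  bounce: vy ← 0.8·21.585 = 17.268
Arc 2: start y=0.000, vy=17.268 → t=3.521, apex=15.198, x_land=101.606, impact vy=-17.268
  bounce: vy ← 0.8·17.268 = 13.815
Arc 3: start y=0.000, vy=13.815 → t=2.816, apex=9.727, x_land=143.430, impact vy=-13.815
  bounce: vy ← 0.8·13.815 = 11.052
Arc 4: start y=0.000, vy=11.052 → t=2.253, apex=6.225, x_land=176.889, impact vy=-11.052
  bounce: vy ← 0.8·11.052 = 8.841
Arc 5: start y=0.000, vy=8.841 → t=1.803, apex=3.984, x_land=203.656, impact vy=-8.841
  bounce: vy ← 0.8·8.841 = 7.073

1 3.322 23.747 49.326
2 3.521 15.198 101.606
3 2.816 9.727 143.430
4 2.253 6.225 176.889
5 1.803 3.984 203.656
final: 203.656 7.073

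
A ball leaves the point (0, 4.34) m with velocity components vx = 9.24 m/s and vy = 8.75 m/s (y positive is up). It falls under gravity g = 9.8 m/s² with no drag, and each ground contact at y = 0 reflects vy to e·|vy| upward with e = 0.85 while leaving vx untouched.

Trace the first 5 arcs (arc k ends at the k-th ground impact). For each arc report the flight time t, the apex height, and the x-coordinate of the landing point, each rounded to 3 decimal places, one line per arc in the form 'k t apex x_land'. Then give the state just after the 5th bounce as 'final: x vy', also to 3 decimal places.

Arc 1: start y=4.340, vy=8.750 → t=2.190, apex=8.246, x_land=20.237, impact vy=-12.713
  bounce: vy ← 0.85·12.713 = 10.806
Arc 2: start y=0.000, vy=10.806 → t=2.205, apex=5.958, x_land=40.614, impact vy=-10.806
  bounce: vy ← 0.85·10.806 = 9.185
Arc 3: start y=0.000, vy=9.185 → t=1.875, apex=4.305, x_land=57.935, impact vy=-9.185
  bounce: vy ← 0.85·9.185 = 7.808
Arc 4: start y=0.000, vy=7.808 → t=1.593, apex=3.110, x_land=72.658, impact vy=-7.808
  bounce: vy ← 0.85·7.808 = 6.636
Arc 5: start y=0.000, vy=6.636 → t=1.354, apex=2.247, x_land=85.172, impact vy=-6.636
  bounce: vy ← 0.85·6.636 = 5.641

1 2.190 8.246 20.237
2 2.205 5.958 40.614
3 1.875 4.305 57.935
4 1.593 3.110 72.658
5 1.354 2.247 85.172
final: 85.172 5.641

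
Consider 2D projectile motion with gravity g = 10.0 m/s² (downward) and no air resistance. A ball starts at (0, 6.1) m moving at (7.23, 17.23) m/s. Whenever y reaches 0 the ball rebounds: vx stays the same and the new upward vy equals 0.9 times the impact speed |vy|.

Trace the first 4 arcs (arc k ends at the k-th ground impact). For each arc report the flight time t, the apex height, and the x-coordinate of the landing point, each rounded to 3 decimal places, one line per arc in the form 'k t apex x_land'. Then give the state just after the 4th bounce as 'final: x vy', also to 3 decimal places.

1 3.770 20.944 27.254
2 3.684 16.964 53.889
3 3.316 13.741 77.861
4 2.984 11.130 99.435
final: 99.435 13.428

Arc 1: start y=6.100, vy=17.230 → t=3.770, apex=20.944, x_land=27.254, impact vy=-20.466
  bounce: vy ← 0.9·20.466 = 18.420
Arc 2: start y=0.000, vy=18.420 → t=3.684, apex=16.964, x_land=53.889, impact vy=-18.420
  bounce: vy ← 0.9·18.420 = 16.578
Arc 3: start y=0.000, vy=16.578 → t=3.316, apex=13.741, x_land=77.861, impact vy=-16.578
  bounce: vy ← 0.9·16.578 = 14.920
Arc 4: start y=0.000, vy=14.920 → t=2.984, apex=11.130, x_land=99.435, impact vy=-14.920
  bounce: vy ← 0.9·14.920 = 13.428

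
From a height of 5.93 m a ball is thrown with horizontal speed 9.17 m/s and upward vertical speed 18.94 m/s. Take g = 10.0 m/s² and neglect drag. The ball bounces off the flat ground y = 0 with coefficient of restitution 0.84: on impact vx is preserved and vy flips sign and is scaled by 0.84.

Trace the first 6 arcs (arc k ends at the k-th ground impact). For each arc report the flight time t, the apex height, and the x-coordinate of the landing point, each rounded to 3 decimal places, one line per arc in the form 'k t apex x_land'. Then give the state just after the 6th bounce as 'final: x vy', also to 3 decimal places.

1 4.079 23.866 37.402
2 3.670 16.840 71.060
3 3.083 11.882 99.333
4 2.590 8.384 123.082
5 2.175 5.916 143.031
6 1.827 4.174 159.788
final: 159.788 7.675

Arc 1: start y=5.930, vy=18.940 → t=4.079, apex=23.866, x_land=37.402, impact vy=-21.848
  bounce: vy ← 0.84·21.848 = 18.352
Arc 2: start y=0.000, vy=18.352 → t=3.670, apex=16.840, x_land=71.060, impact vy=-18.352
  bounce: vy ← 0.84·18.352 = 15.416
Arc 3: start y=0.000, vy=15.416 → t=3.083, apex=11.882, x_land=99.333, impact vy=-15.416
  bounce: vy ← 0.84·15.416 = 12.949
Arc 4: start y=0.000, vy=12.949 → t=2.590, apex=8.384, x_land=123.082, impact vy=-12.949
  bounce: vy ← 0.84·12.949 = 10.877
Arc 5: start y=0.000, vy=10.877 → t=2.175, apex=5.916, x_land=143.031, impact vy=-10.877
  bounce: vy ← 0.84·10.877 = 9.137
Arc 6: start y=0.000, vy=9.137 → t=1.827, apex=4.174, x_land=159.788, impact vy=-9.137
  bounce: vy ← 0.84·9.137 = 7.675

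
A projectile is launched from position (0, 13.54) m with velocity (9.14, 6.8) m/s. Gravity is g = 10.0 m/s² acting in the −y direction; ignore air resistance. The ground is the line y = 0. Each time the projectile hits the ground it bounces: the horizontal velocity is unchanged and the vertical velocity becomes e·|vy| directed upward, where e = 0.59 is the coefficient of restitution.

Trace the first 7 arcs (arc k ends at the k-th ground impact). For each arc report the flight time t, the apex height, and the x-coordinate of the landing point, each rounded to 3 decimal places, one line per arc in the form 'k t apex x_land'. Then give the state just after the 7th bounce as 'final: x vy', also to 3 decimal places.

Arc 1: start y=13.540, vy=6.800 → t=2.461, apex=15.852, x_land=22.490, impact vy=-17.806
  bounce: vy ← 0.59·17.806 = 10.505
Arc 2: start y=0.000, vy=10.505 → t=2.101, apex=5.518, x_land=41.693, impact vy=-10.505
  bounce: vy ← 0.59·10.505 = 6.198
Arc 3: start y=0.000, vy=6.198 → t=1.240, apex=1.921, x_land=53.023, impact vy=-6.198
  bounce: vy ← 0.59·6.198 = 3.657
Arc 4: start y=0.000, vy=3.657 → t=0.731, apex=0.669, x_land=59.708, impact vy=-3.657
  bounce: vy ← 0.59·3.657 = 2.158
Arc 5: start y=0.000, vy=2.158 → t=0.432, apex=0.233, x_land=63.652, impact vy=-2.158
  bounce: vy ← 0.59·2.158 = 1.273
Arc 6: start y=0.000, vy=1.273 → t=0.255, apex=0.081, x_land=65.979, impact vy=-1.273
  bounce: vy ← 0.59·1.273 = 0.751
Arc 7: start y=0.000, vy=0.751 → t=0.150, apex=0.028, x_land=67.352, impact vy=-0.751
  bounce: vy ← 0.59·0.751 = 0.443

1 2.461 15.852 22.490
2 2.101 5.518 41.693
3 1.240 1.921 53.023
4 0.731 0.669 59.708
5 0.432 0.233 63.652
6 0.255 0.081 65.979
7 0.150 0.028 67.352
final: 67.352 0.443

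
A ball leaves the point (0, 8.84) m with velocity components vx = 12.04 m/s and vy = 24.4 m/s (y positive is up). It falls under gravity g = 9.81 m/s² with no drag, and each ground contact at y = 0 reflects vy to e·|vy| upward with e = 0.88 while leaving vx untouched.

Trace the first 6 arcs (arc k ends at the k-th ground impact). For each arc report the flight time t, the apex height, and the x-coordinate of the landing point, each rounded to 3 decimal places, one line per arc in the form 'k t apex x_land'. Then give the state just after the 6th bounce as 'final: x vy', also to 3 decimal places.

Arc 1: start y=8.840, vy=24.400 → t=5.314, apex=39.185, x_land=63.977, impact vy=-27.727
  bounce: vy ← 0.88·27.727 = 24.400
Arc 2: start y=0.000, vy=24.400 → t=4.975, apex=30.345, x_land=123.870, impact vy=-24.400
  bounce: vy ← 0.88·24.400 = 21.472
Arc 3: start y=0.000, vy=21.472 → t=4.378, apex=23.499, x_land=176.576, impact vy=-21.472
  bounce: vy ← 0.88·21.472 = 18.895
Arc 4: start y=0.000, vy=18.895 → t=3.852, apex=18.197, x_land=222.957, impact vy=-18.895
  bounce: vy ← 0.88·18.895 = 16.628
Arc 5: start y=0.000, vy=16.628 → t=3.390, apex=14.092, x_land=263.773, impact vy=-16.628
  bounce: vy ← 0.88·16.628 = 14.633
Arc 6: start y=0.000, vy=14.633 → t=2.983, apex=10.913, x_land=299.690, impact vy=-14.633
  bounce: vy ← 0.88·14.633 = 12.877

1 5.314 39.185 63.977
2 4.975 30.345 123.870
3 4.378 23.499 176.576
4 3.852 18.197 222.957
5 3.390 14.092 263.773
6 2.983 10.913 299.690
final: 299.690 12.877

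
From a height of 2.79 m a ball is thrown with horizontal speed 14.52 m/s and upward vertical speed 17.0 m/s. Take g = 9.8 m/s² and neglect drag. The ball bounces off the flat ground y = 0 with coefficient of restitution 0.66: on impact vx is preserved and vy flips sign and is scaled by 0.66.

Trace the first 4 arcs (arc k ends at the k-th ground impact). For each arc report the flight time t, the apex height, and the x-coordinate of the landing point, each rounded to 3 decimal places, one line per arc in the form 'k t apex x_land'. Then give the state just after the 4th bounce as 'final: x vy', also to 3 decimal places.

1 3.626 17.535 52.655
2 2.497 7.638 88.913
3 1.648 3.327 112.842
4 1.088 1.449 128.636
final: 128.636 3.518

Arc 1: start y=2.790, vy=17.000 → t=3.626, apex=17.535, x_land=52.655, impact vy=-18.539
  bounce: vy ← 0.66·18.539 = 12.236
Arc 2: start y=0.000, vy=12.236 → t=2.497, apex=7.638, x_land=88.913, impact vy=-12.236
  bounce: vy ← 0.66·12.236 = 8.075
Arc 3: start y=0.000, vy=8.075 → t=1.648, apex=3.327, x_land=112.842, impact vy=-8.075
  bounce: vy ← 0.66·8.075 = 5.330
Arc 4: start y=0.000, vy=5.330 → t=1.088, apex=1.449, x_land=128.636, impact vy=-5.330
  bounce: vy ← 0.66·5.330 = 3.518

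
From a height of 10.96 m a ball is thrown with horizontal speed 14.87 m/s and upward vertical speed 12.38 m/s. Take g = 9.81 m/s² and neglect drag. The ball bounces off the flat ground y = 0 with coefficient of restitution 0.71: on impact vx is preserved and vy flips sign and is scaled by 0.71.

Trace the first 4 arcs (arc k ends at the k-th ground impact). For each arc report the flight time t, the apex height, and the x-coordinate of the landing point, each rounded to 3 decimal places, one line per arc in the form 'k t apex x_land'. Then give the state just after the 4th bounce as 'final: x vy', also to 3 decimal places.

1 3.218 18.772 47.856
2 2.778 9.463 89.163
3 1.972 4.770 118.492
4 1.400 2.405 139.315
final: 139.315 4.877

Arc 1: start y=10.960, vy=12.380 → t=3.218, apex=18.772, x_land=47.856, impact vy=-19.191
  bounce: vy ← 0.71·19.191 = 13.626
Arc 2: start y=0.000, vy=13.626 → t=2.778, apex=9.463, x_land=89.163, impact vy=-13.626
  bounce: vy ← 0.71·13.626 = 9.674
Arc 3: start y=0.000, vy=9.674 → t=1.972, apex=4.770, x_land=118.492, impact vy=-9.674
  bounce: vy ← 0.71·9.674 = 6.869
Arc 4: start y=0.000, vy=6.869 → t=1.400, apex=2.405, x_land=139.315, impact vy=-6.869
  bounce: vy ← 0.71·6.869 = 4.877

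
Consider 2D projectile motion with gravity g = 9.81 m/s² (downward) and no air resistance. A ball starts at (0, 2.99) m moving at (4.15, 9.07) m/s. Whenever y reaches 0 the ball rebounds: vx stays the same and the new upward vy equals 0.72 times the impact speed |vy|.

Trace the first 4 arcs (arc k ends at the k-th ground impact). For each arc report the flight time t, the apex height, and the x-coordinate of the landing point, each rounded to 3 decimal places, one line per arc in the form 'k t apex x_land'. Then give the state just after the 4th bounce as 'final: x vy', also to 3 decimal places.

1 2.135 7.183 8.859
2 1.743 3.724 16.091
3 1.255 1.930 21.298
4 0.903 1.001 25.046
final: 25.046 3.190

Arc 1: start y=2.990, vy=9.070 → t=2.135, apex=7.183, x_land=8.859, impact vy=-11.871
  bounce: vy ← 0.72·11.871 = 8.547
Arc 2: start y=0.000, vy=8.547 → t=1.743, apex=3.724, x_land=16.091, impact vy=-8.547
  bounce: vy ← 0.72·8.547 = 6.154
Arc 3: start y=0.000, vy=6.154 → t=1.255, apex=1.930, x_land=21.298, impact vy=-6.154
  bounce: vy ← 0.72·6.154 = 4.431
Arc 4: start y=0.000, vy=4.431 → t=0.903, apex=1.001, x_land=25.046, impact vy=-4.431
  bounce: vy ← 0.72·4.431 = 3.190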